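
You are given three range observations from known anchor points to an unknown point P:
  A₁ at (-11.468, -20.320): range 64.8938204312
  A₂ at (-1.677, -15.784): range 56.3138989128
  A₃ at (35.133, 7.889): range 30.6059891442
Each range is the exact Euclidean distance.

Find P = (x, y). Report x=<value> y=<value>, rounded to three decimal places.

eq1: (x + 11.468)² + (y + 20.320)² = 64.8938204312²
eq2: (x + 1.677)² + (y + 15.784)² = 56.3138989128²
eq3: (x − 35.133)² + (y − 7.889)² = 30.6059891442²
eq1−eq2, eq1−eq3 (x²,y² cancel):
  19.582·x + 9.072·y = 747.482280
  93.202·x + 56.418·y = 4026.627945
det = 19.582·56.418 − 9.072·93.202 = 259.248732
x = (747.482280·56.418 − 9.072·4026.627945) / 259.248732 = 21.762446
y = (19.582·4026.627945 − 747.482280·93.202) / 259.248732 = 35.419980

x=21.762 y=35.420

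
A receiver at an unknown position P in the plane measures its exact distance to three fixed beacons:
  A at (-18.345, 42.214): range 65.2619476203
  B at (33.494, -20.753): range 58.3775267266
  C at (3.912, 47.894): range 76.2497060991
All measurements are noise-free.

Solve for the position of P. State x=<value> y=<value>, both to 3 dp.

eq1: (x + 18.345)² + (y − 42.214)² = 65.2619476203²
eq2: (x − 33.494)² + (y + 20.753)² = 58.3775267266²
eq3: (x − 3.912)² + (y − 47.894)² = 76.2497060991²
eq1−eq3, eq1−eq2 (x²,y² cancel):
  44.514·x + 11.360·y = -1364.317714
  103.678·x − 125.934·y = 285.160404
det = 44.514·-125.934 − 11.360·103.678 = -6783.608156
x = (-1364.317714·-125.934 − 11.360·285.160404) / -6783.608156 = -24.850280
y = (44.514·285.160404 − -1364.317714·103.678) / -6783.608156 = -22.722917

x=-24.850 y=-22.723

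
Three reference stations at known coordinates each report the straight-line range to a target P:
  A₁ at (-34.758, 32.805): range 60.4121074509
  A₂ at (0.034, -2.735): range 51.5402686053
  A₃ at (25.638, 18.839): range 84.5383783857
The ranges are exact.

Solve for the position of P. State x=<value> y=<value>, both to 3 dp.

x=-45.638 y=-26.619

eq1: (x + 34.758)² + (y − 32.805)² = 60.4121074509²
eq2: (x − 0.034)² + (y + 2.735)² = 51.5402686053²
eq3: (x − 25.638)² + (y − 18.839)² = 84.5383783857²
eq2−eq3, eq2−eq1 (x²,y² cancel):
  51.208·x + 43.148·y = -3485.604548
  -69.584·x + 71.080·y = 1283.581769
det = 51.208·71.080 − 43.148·-69.584 = 6642.275072
x = (-3485.604548·71.080 − 43.148·1283.581769) / 6642.275072 = -45.638091
y = (51.208·1283.581769 − -3485.604548·-69.584) / 6642.275072 = -26.619291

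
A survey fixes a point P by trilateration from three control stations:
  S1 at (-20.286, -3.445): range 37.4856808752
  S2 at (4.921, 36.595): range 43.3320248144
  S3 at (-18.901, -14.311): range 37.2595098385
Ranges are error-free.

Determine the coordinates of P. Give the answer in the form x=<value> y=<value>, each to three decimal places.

eq1: (x + 20.286)² + (y + 3.445)² = 37.4856808752²
eq2: (x − 4.921)² + (y − 36.595)² = 43.3320248144²
eq3: (x + 18.901)² + (y + 14.311)² = 37.2595098385²
eq2−eq3, eq2−eq1 (x²,y² cancel):
  -47.644·x − 101.812·y = -311.964443
  -50.414·x − 80.080·y = -467.532341
det = -47.644·-80.080 − -101.812·-50.414 = -1317.418648
x = (-311.964443·-80.080 − -101.812·-467.532341) / -1317.418648 = 17.168643
y = (-47.644·-467.532341 − -311.964443·-50.414) / -1317.418648 = -4.970125

x=17.169 y=-4.970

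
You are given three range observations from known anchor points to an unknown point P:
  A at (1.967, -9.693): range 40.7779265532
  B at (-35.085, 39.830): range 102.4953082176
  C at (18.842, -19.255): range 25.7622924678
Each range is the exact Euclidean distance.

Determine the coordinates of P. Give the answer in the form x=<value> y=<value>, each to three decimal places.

eq1: (x − 1.967)² + (y + 9.693)² = 40.7779265532²
eq2: (x + 35.085)² + (y − 39.830)² = 102.4953082176²
eq3: (x − 18.842)² + (y + 19.255)² = 25.7622924678²
eq2−eq3, eq2−eq1 (x²,y² cancel):
  107.854·x − 118.170·y = 7749.982357
  74.104·x − 99.046·y = 6122.886126
det = 107.854·-99.046 − -118.170·74.104 = -1925.637604
x = (7749.982357·-99.046 − -118.170·6122.886126) / -1925.637604 = 22.882446
y = (107.854·6122.886126 − 7749.982357·74.104) / -1925.637604 = -44.698477

x=22.882 y=-44.698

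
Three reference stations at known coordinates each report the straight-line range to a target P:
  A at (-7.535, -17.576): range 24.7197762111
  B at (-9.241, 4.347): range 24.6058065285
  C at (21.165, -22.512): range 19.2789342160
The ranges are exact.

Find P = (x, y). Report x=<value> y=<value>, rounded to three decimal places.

x=13.612 y=-4.774

eq1: (x + 7.535)² + (y + 17.576)² = 24.7197762111²
eq2: (x + 9.241)² + (y − 4.347)² = 24.6058065285²
eq3: (x − 21.165)² + (y + 22.512)² = 19.2789342160²
eq3−eq2, eq3−eq1 (x²,y² cancel):
  -60.812·x + 53.718·y = -1084.223289
  -57.400·x + 9.872·y = -828.445399
det = -60.812·9.872 − 53.718·-57.400 = 2483.077136
x = (-1084.223289·9.872 − 53.718·-828.445399) / 2483.077136 = 13.611731
y = (-60.812·-828.445399 − -1084.223289·-57.400) / 2483.077136 = -4.774316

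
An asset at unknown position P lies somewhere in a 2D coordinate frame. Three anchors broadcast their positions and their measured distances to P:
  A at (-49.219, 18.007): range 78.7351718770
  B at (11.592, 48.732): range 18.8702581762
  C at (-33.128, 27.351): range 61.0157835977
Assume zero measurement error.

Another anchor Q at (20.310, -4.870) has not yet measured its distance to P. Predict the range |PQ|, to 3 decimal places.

eq1: (x + 49.219)² + (y − 18.007)² = 78.7351718770²
eq2: (x − 11.592)² + (y − 48.732)² = 18.8702581762²
eq3: (x + 33.128)² + (y − 27.351)² = 61.0157835977²
eq3−eq2, eq3−eq1 (x²,y² cancel):
  89.440·x + 42.762·y = 4030.479907
  -32.182·x − 18.688·y = -1575.081017
det = 89.440·-18.688 − 42.762·-32.182 = -295.288036
x = (4030.479907·-18.688 − 42.762·-1575.081017) / -295.288036 = 26.983802
y = (89.440·-1575.081017 − 4030.479907·-32.182) / -295.288036 = 37.815084
|P − Q| = √((26.983802 − 20.310)² + (37.815084 − -4.870)²) = 43.203657

43.204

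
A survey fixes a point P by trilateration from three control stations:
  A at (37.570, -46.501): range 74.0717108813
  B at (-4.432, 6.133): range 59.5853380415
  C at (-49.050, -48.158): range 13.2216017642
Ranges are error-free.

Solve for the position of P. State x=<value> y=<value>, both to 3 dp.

x=-36.463 y=-44.111

eq1: (x − 37.570)² + (y + 46.501)² = 74.0717108813²
eq2: (x + 4.432)² + (y − 6.133)² = 59.5853380415²
eq3: (x + 49.050)² + (y + 48.158)² = 13.2216017642²
eq2−eq1, eq2−eq3 (x²,y² cancel):
  84.004·x − 105.268·y = 1580.385745
  -89.236·x − 108.582·y = 8043.440907
det = 84.004·-108.582 − -105.268·-89.236 = -18515.017576
x = (1580.385745·-108.582 − -105.268·8043.440907) / -18515.017576 = -36.463130
y = (84.004·8043.440907 − 1580.385745·-89.236) / -18515.017576 = -44.110599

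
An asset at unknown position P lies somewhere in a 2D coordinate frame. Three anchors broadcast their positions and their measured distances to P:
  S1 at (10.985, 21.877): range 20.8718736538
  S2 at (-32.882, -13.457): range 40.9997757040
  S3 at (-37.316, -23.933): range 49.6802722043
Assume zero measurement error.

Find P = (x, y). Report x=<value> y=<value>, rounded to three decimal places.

x=5.159 y=1.835

eq1: (x − 10.985)² + (y − 21.877)² = 20.8718736538²
eq2: (x + 32.882)² + (y + 13.457)² = 40.9997757040²
eq3: (x + 37.316)² + (y + 23.933)² = 49.6802722043²
eq1−eq3, eq1−eq2 (x²,y² cancel):
  -96.602·x − 91.620·y = -666.495345
  -87.734·x − 70.668·y = -582.303079
det = -96.602·-70.668 − -91.620·-87.734 = -1211.518944
x = (-666.495345·-70.668 − -91.620·-582.303079) / -1211.518944 = 5.159403
y = (-96.602·-582.303079 − -666.495345·-87.734) / -1211.518944 = 1.834607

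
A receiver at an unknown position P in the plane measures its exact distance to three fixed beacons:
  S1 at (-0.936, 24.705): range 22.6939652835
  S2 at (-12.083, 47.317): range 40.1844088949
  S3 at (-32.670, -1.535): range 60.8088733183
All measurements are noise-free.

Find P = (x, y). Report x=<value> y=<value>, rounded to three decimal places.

x=21.740 y=25.619

eq1: (x + 0.936)² + (y − 24.705)² = 22.6939652835²
eq2: (x + 12.083)² + (y − 47.317)² = 40.1844088949²
eq3: (x + 32.670)² + (y + 1.535)² = 60.8088733183²
eq3−eq2, eq3−eq1 (x²,y² cancel):
  41.174·x + 97.704·y = 3398.144609
  63.468·x + 52.480·y = 2724.231010
det = 41.174·52.480 − 97.704·63.468 = -4040.265952
x = (3398.144609·52.480 − 97.704·2724.231010) / -4040.265952 = 21.739568
y = (41.174·2724.231010 − 3398.144609·63.468) / -4040.265952 = 25.618599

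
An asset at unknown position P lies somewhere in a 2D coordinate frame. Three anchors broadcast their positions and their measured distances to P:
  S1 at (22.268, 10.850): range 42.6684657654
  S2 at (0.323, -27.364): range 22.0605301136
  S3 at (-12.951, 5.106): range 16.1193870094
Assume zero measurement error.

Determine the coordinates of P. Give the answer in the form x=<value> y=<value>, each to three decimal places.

eq1: (x − 22.268)² + (y − 10.850)² = 42.6684657654²
eq2: (x − 0.323)² + (y + 27.364)² = 22.0605301136²
eq3: (x + 12.951)² + (y − 5.106)² = 16.1193870094²
eq2−eq1, eq2−eq3 (x²,y² cancel):
  43.890·x + 76.428·y = -1469.237483
  -26.548·x + 64.940·y = -328.260837
det = 43.890·64.940 − 76.428·-26.548 = 4879.227144
x = (-1469.237483·64.940 − 76.428·-328.260837) / 4879.227144 = -14.412931
y = (43.890·-328.260837 − -1469.237483·-26.548) / 4879.227144 = -10.946956

x=-14.413 y=-10.947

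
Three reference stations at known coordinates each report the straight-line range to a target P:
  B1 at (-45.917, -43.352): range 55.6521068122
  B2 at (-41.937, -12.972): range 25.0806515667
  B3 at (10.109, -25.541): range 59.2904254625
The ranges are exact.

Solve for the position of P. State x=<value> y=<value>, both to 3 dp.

x=-36.227 y=11.450

eq1: (x + 45.917)² + (y + 43.352)² = 55.6521068122²
eq2: (x + 41.937)² + (y + 12.972)² = 25.0806515667²
eq3: (x − 10.109)² + (y + 25.541)² = 59.2904254625²
eq3−eq1, eq3−eq2 (x²,y² cancel):
  -112.052·x − 35.622·y = 3651.429790
  -104.092·x + 25.138·y = 4058.765660
det = -112.052·25.138 − -35.622·-104.092 = -6524.728400
x = (3651.429790·25.138 − -35.622·4058.765660) / -6524.728400 = -36.226947
y = (-112.052·4058.765660 − 3651.429790·-104.092) / -6524.728400 = 11.450006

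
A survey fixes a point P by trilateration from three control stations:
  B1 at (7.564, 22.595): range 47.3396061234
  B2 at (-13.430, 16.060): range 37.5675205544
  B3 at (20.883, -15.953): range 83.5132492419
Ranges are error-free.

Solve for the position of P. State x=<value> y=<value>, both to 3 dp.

x=-31.866 y=48.793

eq1: (x − 7.564)² + (y − 22.595)² = 47.3396061234²
eq2: (x + 13.430)² + (y − 16.060)² = 37.5675205544²
eq3: (x − 20.883)² + (y + 15.953)² = 83.5132492419²
eq3−eq2, eq3−eq1 (x²,y² cancel):
  -68.626·x + 64.026·y = 5310.834800
  -26.638·x + 77.096·y = 4610.574714
det = -68.626·77.096 − 64.026·-26.638 = -3585.265508
x = (5310.834800·77.096 − 64.026·4610.574714) / -3585.265508 = -31.865831
y = (-68.626·4610.574714 − 5310.834800·-26.638) / -3585.265508 = 48.792839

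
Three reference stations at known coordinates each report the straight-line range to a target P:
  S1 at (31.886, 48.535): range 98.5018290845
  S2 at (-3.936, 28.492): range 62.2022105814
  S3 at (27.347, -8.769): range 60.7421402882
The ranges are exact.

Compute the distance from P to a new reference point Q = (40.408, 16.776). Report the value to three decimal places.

83.626

eq1: (x − 31.886)² + (y − 48.535)² = 98.5018290845²
eq2: (x + 3.936)² + (y − 28.492)² = 62.2022105814²
eq3: (x − 27.347)² + (y + 8.769)² = 60.7421402882²
eq3−eq2, eq3−eq1 (x²,y² cancel):
  -62.566·x + 74.522·y = -176.975004
  9.078·x + 114.608·y = -3465.393275
det = -62.566·114.608 − 74.522·9.078 = -7847.074844
x = (-176.975004·114.608 − 74.522·-3465.393275) / -7847.074844 = -30.325349
y = (-62.566·-3465.393275 − -176.975004·9.078) / -7847.074844 = -27.834878
|P − Q| = √((-30.325349 − 40.408)² + (-27.834878 − 16.776)²) = 83.626175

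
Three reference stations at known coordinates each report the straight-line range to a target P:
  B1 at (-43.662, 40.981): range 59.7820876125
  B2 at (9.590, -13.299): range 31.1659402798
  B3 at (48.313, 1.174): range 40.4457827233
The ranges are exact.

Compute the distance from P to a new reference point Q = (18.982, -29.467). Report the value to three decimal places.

47.875

eq1: (x + 43.662)² + (y − 40.981)² = 59.7820876125²
eq2: (x − 9.590)² + (y + 13.299)² = 31.1659402798²
eq3: (x − 48.313)² + (y − 1.174)² = 40.4457827233²
eq2−eq1, eq2−eq3 (x²,y² cancel):
  -106.504·x + 108.560·y = 714.398938
  77.446·x + 28.946·y = 1402.147237
det = -106.504·28.946 − 108.560·77.446 = -11490.402544
x = (714.398938·28.946 − 108.560·1402.147237) / -11490.402544 = 11.447651
y = (-106.504·1402.147237 − 714.398938·77.446) / -11490.402544 = 17.811528
|P − Q| = √((11.447651 − 18.982)² + (17.811528 − -29.467)²) = 47.875105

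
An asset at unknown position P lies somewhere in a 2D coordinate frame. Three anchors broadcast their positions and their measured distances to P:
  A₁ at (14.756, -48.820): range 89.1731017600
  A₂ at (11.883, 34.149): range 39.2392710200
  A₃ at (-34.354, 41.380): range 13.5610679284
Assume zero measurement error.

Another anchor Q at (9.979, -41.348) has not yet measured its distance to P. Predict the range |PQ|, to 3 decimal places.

80.336

eq1: (x − 14.756)² + (y + 48.820)² = 89.1731017600²
eq2: (x − 11.883)² + (y − 34.149)² = 39.2392710200²
eq3: (x + 34.354)² + (y − 41.380)² = 13.5610679284²
eq2−eq3, eq2−eq1 (x²,y² cancel):
  -92.474·x + 14.462·y = 2940.959653
  5.746·x − 165.938·y = -5118.349641
det = -92.474·-165.938 − 14.462·5.746 = 15261.851960
x = (2940.959653·-165.938 − 14.462·-5118.349641) / 15261.851960 = -27.126157
y = (-92.474·-5118.349641 − 2940.959653·5.746) / 15261.851960 = 29.905644
|P − Q| = √((-27.126157 − 9.979)² + (29.905644 − -41.348)²) = 80.336010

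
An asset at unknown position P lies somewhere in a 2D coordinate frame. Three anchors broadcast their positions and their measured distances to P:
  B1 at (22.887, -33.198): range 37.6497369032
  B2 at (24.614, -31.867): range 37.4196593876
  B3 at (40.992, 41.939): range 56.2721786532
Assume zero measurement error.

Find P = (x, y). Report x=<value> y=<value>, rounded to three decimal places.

eq1: (x − 22.887)² + (y + 33.198)² = 37.6497369032²
eq2: (x − 24.614)² + (y + 31.867)² = 37.4196593876²
eq3: (x − 40.992)² + (y − 41.939)² = 56.2721786532²
eq3−eq2, eq3−eq1 (x²,y² cancel):
  -32.756·x − 147.612·y = -51.541918
  -36.210·x − 150.274·y = -64.246411
det = -32.756·-150.274 − -147.612·-36.210 = -422.655376
x = (-51.541918·-150.274 − -147.612·-64.246411) / -422.655376 = 4.112407
y = (-32.756·-64.246411 − -51.541918·-36.210) / -422.655376 = -0.563397

x=4.112 y=-0.563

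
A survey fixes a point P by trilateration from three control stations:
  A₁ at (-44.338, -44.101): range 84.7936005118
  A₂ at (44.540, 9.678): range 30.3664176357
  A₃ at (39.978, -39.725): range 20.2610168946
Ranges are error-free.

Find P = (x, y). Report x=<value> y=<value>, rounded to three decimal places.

x=36.870 y=-19.704

eq1: (x + 44.338)² + (y + 44.101)² = 84.7936005118²
eq2: (x − 44.540)² + (y − 9.678)² = 30.3664176357²
eq3: (x − 39.978)² + (y + 39.725)² = 20.2610168946²
eq2−eq3, eq2−eq1 (x²,y² cancel):
  -9.124·x − 98.806·y = 1610.451339
  -177.756·x − 107.558·y = -4434.554207
det = -9.124·-107.558 − -98.806·-177.756 = -16582.000144
x = (1610.451339·-107.558 − -98.806·-4434.554207) / -16582.000144 = 36.869948
y = (-9.124·-4434.554207 − 1610.451339·-177.756) / -16582.000144 = -19.703791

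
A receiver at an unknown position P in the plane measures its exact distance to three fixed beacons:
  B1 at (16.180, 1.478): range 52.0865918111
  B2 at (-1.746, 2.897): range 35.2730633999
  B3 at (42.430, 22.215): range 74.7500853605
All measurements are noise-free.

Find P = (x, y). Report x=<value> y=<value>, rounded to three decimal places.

x=-32.301 y=20.521

eq1: (x − 16.180)² + (y − 1.478)² = 52.0865918111²
eq2: (x + 1.746)² + (y − 2.897)² = 35.2730633999²
eq3: (x − 42.430)² + (y − 22.215)² = 74.7500853605²
eq1−eq3, eq1−eq2 (x²,y² cancel):
  52.500·x + 41.474·y = -844.727974
  -35.852·x + 2.838·y = 1216.288286
det = 52.500·2.838 − 41.474·-35.852 = 1635.920848
x = (-844.727974·2.838 − 41.474·1216.288286) / 1635.920848 = -32.300877
y = (52.500·1216.288286 − -844.727974·-35.852) / 1635.920848 = 20.520521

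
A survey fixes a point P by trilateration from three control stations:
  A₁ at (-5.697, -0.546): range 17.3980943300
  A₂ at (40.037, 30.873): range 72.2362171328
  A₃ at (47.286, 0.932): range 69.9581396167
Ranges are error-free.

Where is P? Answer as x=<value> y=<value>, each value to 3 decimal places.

eq1: (x + 5.697)² + (y + 0.546)² = 17.3980943300²
eq2: (x − 40.037)² + (y − 30.873)² = 72.2362171328²
eq3: (x − 47.286)² + (y − 0.932)² = 69.9581396167²
eq3−eq2, eq3−eq1 (x²,y² cancel):
  -14.498·x + 59.882·y = -4.660689
  -105.966·x − 2.956·y = 2387.367117
det = -14.498·-2.956 − 59.882·-105.966 = 6388.312100
x = (-4.660689·-2.956 − 59.882·2387.367117) / 6388.312100 = -22.376261
y = (-14.498·2387.367117 − -4.660689·-105.966) / 6388.312100 = -5.495336

x=-22.376 y=-5.495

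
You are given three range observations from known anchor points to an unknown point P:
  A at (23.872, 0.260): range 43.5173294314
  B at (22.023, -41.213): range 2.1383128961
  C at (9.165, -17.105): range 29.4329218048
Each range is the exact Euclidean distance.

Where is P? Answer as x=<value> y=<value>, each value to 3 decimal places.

eq1: (x − 23.872)² + (y − 0.260)² = 43.5173294314²
eq2: (x − 22.023)² + (y + 41.213)² = 2.1383128961²
eq3: (x − 9.165)² + (y + 17.105)² = 29.4329218048²
eq2−eq3, eq2−eq1 (x²,y² cancel):
  -25.716·x + 48.216·y = -2668.670152
  3.698·x + 82.946·y = -3502.769493
det = -25.716·82.946 − 48.216·3.698 = -2311.342104
x = (-2668.670152·82.946 − 48.216·-3502.769493) / -2311.342104 = 22.699357
y = (-25.716·-3502.769493 − -2668.670152·3.698) / -2311.342104 = -43.241527

x=22.699 y=-43.242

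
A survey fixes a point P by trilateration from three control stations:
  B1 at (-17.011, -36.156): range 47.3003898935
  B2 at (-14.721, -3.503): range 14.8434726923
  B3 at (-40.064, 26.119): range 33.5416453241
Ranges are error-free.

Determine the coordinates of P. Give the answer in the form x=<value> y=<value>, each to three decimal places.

eq1: (x + 17.011)² + (y + 36.156)² = 47.3003898935²
eq2: (x + 14.721)² + (y + 3.503)² = 14.8434726923²
eq3: (x + 40.064)² + (y − 26.119)² = 33.5416453241²
eq1−eq2, eq1−eq3 (x²,y² cancel):
  4.580·x + 65.306·y = 649.346596
  -46.106·x + 124.550·y = 1802.980713
det = 4.580·124.550 − 65.306·-46.106 = 3581.437436
x = (649.346596·124.550 − 65.306·1802.980713) / 3581.437436 = -10.294565
y = (4.580·1802.980713 − 649.346596·-46.106) / 3581.437436 = 10.665110

x=-10.295 y=10.665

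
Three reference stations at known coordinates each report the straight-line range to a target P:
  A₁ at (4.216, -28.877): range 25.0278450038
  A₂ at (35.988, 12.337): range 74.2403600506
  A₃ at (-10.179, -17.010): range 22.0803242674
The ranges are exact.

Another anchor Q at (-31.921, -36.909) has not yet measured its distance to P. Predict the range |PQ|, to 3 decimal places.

eq1: (x − 4.216)² + (y + 28.877)² = 25.0278450038²
eq2: (x − 35.988)² + (y − 12.337)² = 74.2403600506²
eq3: (x + 10.179)² + (y + 17.010)² = 22.0803242674²
eq3−eq2, eq3−eq1 (x²,y² cancel):
  92.334·x + 58.694·y = -3969.704769
  28.790·x − 23.734·y = 319.851338
det = 92.334·-23.734 − 58.694·28.790 = -3881.255416
x = (-3969.704769·-23.734 − 58.694·319.851338) / -3881.255416 = -19.437942
y = (92.334·319.851338 − -3969.704769·28.790) / -3881.255416 = -37.055266
|P − Q| = √((-19.437942 − -31.921)² + (-37.055266 − -36.909)²) = 12.483915

12.484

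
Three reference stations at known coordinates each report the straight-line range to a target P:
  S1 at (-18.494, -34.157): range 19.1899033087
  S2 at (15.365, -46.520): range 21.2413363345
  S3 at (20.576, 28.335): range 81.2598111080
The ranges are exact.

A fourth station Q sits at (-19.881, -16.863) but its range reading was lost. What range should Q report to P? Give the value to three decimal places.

eq1: (x + 18.494)² + (y + 34.157)² = 19.1899033087²
eq2: (x − 15.365)² + (y + 46.520)² = 21.2413363345²
eq3: (x − 20.576)² + (y − 28.335)² = 81.2598111080²
eq3−eq2, eq3−eq1 (x²,y² cancel):
  -10.422·x − 149.710·y = 7325.912156
  -78.140·x − 124.984·y = 6517.389196
det = -10.422·-124.984 − -149.710·-78.140 = -10395.756152
x = (7325.912156·-124.984 − -149.710·6517.389196) / -10395.756152 = -5.780872
y = (-10.422·6517.389196 − 7325.912156·-78.140) / -10395.756152 = -48.531587
|P − Q| = √((-5.780872 − -19.881)² + (-48.531587 − -16.863)²) = 34.665733

34.666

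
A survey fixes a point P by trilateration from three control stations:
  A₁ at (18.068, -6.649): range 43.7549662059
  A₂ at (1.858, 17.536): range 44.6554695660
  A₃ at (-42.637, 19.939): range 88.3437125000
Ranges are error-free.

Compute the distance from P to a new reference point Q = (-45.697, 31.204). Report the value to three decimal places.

eq1: (x − 18.068)² + (y + 6.649)² = 43.7549662059²
eq2: (x − 1.858)² + (y − 17.536)² = 44.6554695660²
eq3: (x + 42.637)² + (y − 19.939)² = 88.3437125000²
eq1−eq2, eq1−eq3 (x²,y² cancel):
  -32.420·x + 48.370·y = -139.312259
  -121.410·x + 53.176·y = -4045.298806
det = -32.420·53.176 − 48.370·-121.410 = 4148.635780
x = (-139.312259·53.176 − 48.370·-4045.298806) / 4148.635780 = 45.379504
y = (-32.420·-4045.298806 − -139.312259·-121.410) / 4148.635780 = 27.535482
|P − Q| = √((45.379504 − -45.697)² + (27.535482 − 31.204)²) = 91.150357

91.150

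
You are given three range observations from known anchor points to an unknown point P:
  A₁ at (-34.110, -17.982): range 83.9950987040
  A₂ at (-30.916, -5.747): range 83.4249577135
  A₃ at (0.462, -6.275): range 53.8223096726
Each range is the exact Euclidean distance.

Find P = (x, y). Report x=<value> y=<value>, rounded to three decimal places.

eq1: (x + 34.110)² + (y + 17.982)² = 83.9950987040²
eq2: (x + 30.916)² + (y + 5.747)² = 83.4249577135²
eq3: (x − 0.462)² + (y + 6.275)² = 53.8223096726²
eq3−eq1, eq3−eq2 (x²,y² cancel):
  -69.144·x − 23.414·y = -2711.080233
  -62.756·x + 1.056·y = -3113.644555
det = -69.144·1.056 − -23.414·-62.756 = -1542.385048
x = (-2711.080233·1.056 − -23.414·-3113.644555) / -1542.385048 = 49.122477
y = (-69.144·-3113.644555 − -2711.080233·-62.756) / -1542.385048 = -29.274978

x=49.122 y=-29.275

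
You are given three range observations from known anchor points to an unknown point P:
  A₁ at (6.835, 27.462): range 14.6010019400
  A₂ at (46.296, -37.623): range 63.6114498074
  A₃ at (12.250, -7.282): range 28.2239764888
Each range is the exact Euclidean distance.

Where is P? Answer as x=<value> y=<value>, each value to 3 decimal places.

x=19.398 y=20.022

eq1: (x − 6.835)² + (y − 27.462)² = 14.6010019400²
eq2: (x − 46.296)² + (y + 37.623)² = 63.6114498074²
eq3: (x − 12.250)² + (y + 7.282)² = 28.2239764888²
eq2−eq3, eq2−eq1 (x²,y² cancel):
  -68.092·x + 60.682·y = -105.896023
  -78.922·x + 130.170·y = 1075.296213
det = -68.092·130.170 − 60.682·-78.922 = -4074.390836
x = (-105.896023·130.170 − 60.682·1075.296213) / -4074.390836 = 19.398142
y = (-68.092·1075.296213 − -105.896023·-78.922) / -4074.390836 = 20.021790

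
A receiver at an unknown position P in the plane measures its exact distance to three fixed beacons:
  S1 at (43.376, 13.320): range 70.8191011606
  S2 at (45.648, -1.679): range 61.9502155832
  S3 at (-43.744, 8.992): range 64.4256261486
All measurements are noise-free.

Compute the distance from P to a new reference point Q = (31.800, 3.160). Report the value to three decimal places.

eq1: (x − 43.376)² + (y − 13.320)² = 70.8191011606²
eq2: (x − 45.648)² + (y + 1.679)² = 61.9502155832²
eq3: (x + 43.744)² + (y − 8.992)² = 64.4256261486²
eq3−eq2, eq3−eq1 (x²,y² cancel):
  178.784·x − 21.342·y = 404.997439
  174.240·x + 8.656·y = -800.177609
det = 178.784·8.656 − -21.342·174.240 = 5266.184384
x = (404.997439·8.656 − -21.342·-800.177609) / 5266.184384 = -2.577147
y = (178.784·-800.177609 − 404.997439·174.240) / 5266.184384 = -40.565558
|P − Q| = √((-2.577147 − 31.800)² + (-40.565558 − 3.160)²) = 55.621153

55.621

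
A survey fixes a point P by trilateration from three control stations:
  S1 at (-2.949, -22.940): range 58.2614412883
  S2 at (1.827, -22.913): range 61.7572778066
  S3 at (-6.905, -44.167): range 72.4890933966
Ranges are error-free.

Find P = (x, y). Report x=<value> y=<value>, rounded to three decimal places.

x=-44.715 y=17.680

eq1: (x + 2.949)² + (y + 22.940)² = 58.2614412883²
eq2: (x − 1.827)² + (y + 22.913)² = 61.7572778066²
eq3: (x + 6.905)² + (y + 44.167)² = 72.4890933966²
eq1−eq2, eq1−eq3 (x²,y² cancel):
  9.552·x + 0.054·y = -426.162524
  -7.912·x − 42.454·y = -396.810407
det = 9.552·-42.454 − 0.054·-7.912 = -405.093360
x = (-426.162524·-42.454 − 0.054·-396.810407) / -405.093360 = -44.714955
y = (9.552·-396.810407 − -426.162524·-7.912) / -405.093360 = 17.680198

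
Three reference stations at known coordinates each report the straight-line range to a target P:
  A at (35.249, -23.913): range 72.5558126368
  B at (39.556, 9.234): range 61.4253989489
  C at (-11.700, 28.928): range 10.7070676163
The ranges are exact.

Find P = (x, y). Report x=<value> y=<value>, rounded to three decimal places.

x=-20.383 y=22.664

eq1: (x − 35.249)² + (y + 23.913)² = 72.5558126368²
eq2: (x − 39.556)² + (y − 9.234)² = 61.4253989489²
eq3: (x + 11.700)² + (y − 28.928)² = 10.7070676163²
eq3−eq2, eq3−eq1 (x²,y² cancel):
  102.512·x − 39.388·y = -2982.213631
  93.898·x − 105.682·y = -4309.100264
det = 102.512·-105.682 − -39.388·93.898 = -7135.218760
x = (-2982.213631·-105.682 − -39.388·-4309.100264) / -7135.218760 = -20.383322
y = (102.512·-4309.100264 − -2982.213631·93.898) / -7135.218760 = 22.663719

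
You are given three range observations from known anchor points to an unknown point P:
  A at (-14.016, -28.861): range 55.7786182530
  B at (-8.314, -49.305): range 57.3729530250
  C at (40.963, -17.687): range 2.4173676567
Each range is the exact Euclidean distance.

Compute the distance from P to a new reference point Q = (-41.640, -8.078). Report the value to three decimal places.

83.580

eq1: (x + 14.016)² + (y + 28.861)² = 55.7786182530²
eq2: (x + 8.314)² + (y + 49.305)² = 57.3729530250²
eq3: (x − 40.963)² + (y + 17.687)² = 2.4173676567²
eq2−eq1, eq2−eq3 (x²,y² cancel):
  -11.404·x + 40.888·y = -1290.298559
  98.554·x + 63.236·y = 2776.503789
det = -11.404·63.236 − 40.888·98.554 = -4750.819296
x = (-1290.298559·63.236 − 40.888·2776.503789) / -4750.819296 = 41.070602
y = (-11.404·2776.503789 − -1290.298559·98.554) / -4750.819296 = -20.101972
|P − Q| = √((41.070602 − -41.640)² + (-20.101972 − -8.078)²) = 83.580019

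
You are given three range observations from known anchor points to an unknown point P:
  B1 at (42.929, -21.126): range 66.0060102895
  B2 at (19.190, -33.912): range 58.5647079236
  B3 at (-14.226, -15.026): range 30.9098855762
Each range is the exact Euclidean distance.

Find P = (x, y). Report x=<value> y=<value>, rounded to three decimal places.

x=-11.790 y=15.788

eq1: (x − 42.929)² + (y + 21.126)² = 66.0060102895²
eq2: (x − 19.190)² + (y + 33.912)² = 58.5647079236²
eq3: (x + 14.226)² + (y + 15.026)² = 30.9098855762²
eq2−eq3, eq2−eq1 (x²,y² cancel):
  -66.832·x + 37.772·y = 1384.283896
  47.478·x + 25.572·y = -156.041307
det = -66.832·25.572 − 37.772·47.478 = -3502.366920
x = (1384.283896·25.572 − 37.772·-156.041307) / -3502.366920 = -11.789998
y = (-66.832·-156.041307 − 1384.283896·47.478) / -3502.366920 = 15.787746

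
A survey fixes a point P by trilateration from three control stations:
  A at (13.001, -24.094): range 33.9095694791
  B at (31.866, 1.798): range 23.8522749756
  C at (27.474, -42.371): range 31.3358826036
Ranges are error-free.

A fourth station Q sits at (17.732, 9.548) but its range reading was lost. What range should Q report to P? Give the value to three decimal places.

eq1: (x − 13.001)² + (y + 24.094)² = 33.9095694791²
eq2: (x − 31.866)² + (y − 1.798)² = 23.8522749756²
eq3: (x − 27.474)² + (y + 42.371)² = 31.3358826036²
eq2−eq3, eq2−eq1 (x²,y² cancel):
  -8.784·x − 88.338·y = 1118.441040
  -37.730·x − 51.784·y = -850.055804
det = -8.784·-51.784 − -88.338·-37.730 = -2878.122084
x = (1118.441040·-51.784 − -88.338·-850.055804) / -2878.122084 = 46.214016
y = (-8.784·-850.055804 − 1118.441040·-37.730) / -2878.122084 = -17.256277
|P − Q| = √((46.214016 − 17.732)² + (-17.256277 − 9.548)²) = 39.111309

39.111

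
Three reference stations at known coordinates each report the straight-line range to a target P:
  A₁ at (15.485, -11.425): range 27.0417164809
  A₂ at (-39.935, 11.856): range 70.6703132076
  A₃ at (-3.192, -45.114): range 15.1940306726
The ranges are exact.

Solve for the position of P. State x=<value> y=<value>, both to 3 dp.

x=10.205 y=-37.946

eq1: (x − 15.485)² + (y + 11.425)² = 27.0417164809²
eq2: (x + 39.935)² + (y − 11.856)² = 70.6703132076²
eq3: (x + 3.192)² + (y + 45.114)² = 15.1940306726²
eq3−eq2, eq3−eq1 (x²,y² cancel):
  -73.486·x + 113.940·y = -5073.527500
  37.354·x + 67.378·y = -2175.541872
det = -73.486·67.378 − 113.940·37.354 = -9207.454468
x = (-5073.527500·67.378 − 113.940·-2175.541872) / -9207.454468 = 10.205089
y = (-73.486·-2175.541872 − -5073.527500·37.354) / -9207.454468 = -37.946255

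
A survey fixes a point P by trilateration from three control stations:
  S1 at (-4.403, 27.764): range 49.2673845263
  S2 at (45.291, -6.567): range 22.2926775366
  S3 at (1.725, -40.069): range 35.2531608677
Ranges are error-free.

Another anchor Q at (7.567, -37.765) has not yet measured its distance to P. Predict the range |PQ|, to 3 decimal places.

29.956

eq1: (x + 4.403)² + (y − 27.764)² = 49.2673845263²
eq2: (x − 45.291)² + (y + 6.567)² = 22.2926775366²
eq3: (x − 1.725)² + (y + 40.069)² = 35.2531608677²
eq3−eq1, eq3−eq2 (x²,y² cancel):
  -12.256·x + 135.666·y = -2002.764108
  87.132·x + 67.004·y = 1231.721663
det = -12.256·67.004 − 135.666·87.132 = -12642.050936
x = (-2002.764108·67.004 − 135.666·1231.721663) / -12642.050936 = 23.832838
y = (-12.256·1231.721663 − -2002.764108·87.132) / -12642.050936 = -12.609415
|P − Q| = √((23.832838 − 7.567)² + (-12.609415 − -37.765)²) = 29.956318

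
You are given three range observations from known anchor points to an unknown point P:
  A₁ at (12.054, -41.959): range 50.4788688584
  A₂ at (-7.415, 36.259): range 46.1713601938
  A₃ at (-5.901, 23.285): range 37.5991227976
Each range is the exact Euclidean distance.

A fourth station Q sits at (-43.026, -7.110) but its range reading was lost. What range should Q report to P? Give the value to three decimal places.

71.784

eq1: (x − 12.054)² + (y + 41.959)² = 50.4788688584²
eq2: (x + 7.415)² + (y − 36.259)² = 46.1713601938²
eq3: (x + 5.901)² + (y − 23.285)² = 37.5991227976²
eq2−eq1, eq2−eq3 (x²,y² cancel):
  38.938·x − 156.436·y = 119.837592
  3.028·x − 25.948·y = -74.583813
det = 38.938·-25.948 − -156.436·3.028 = -536.675016
x = (119.837592·-25.948 − -156.436·-74.583813) / -536.675016 = 27.534614
y = (38.938·-74.583813 − 119.837592·3.028) / -536.675016 = 6.087507
|P − Q| = √((27.534614 − -43.026)² + (6.087507 − -7.110)²) = 71.784221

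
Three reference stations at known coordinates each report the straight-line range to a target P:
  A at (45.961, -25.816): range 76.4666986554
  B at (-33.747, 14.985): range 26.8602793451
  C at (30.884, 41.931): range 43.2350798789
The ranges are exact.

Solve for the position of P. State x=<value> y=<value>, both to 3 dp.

eq1: (x − 45.961)² + (y + 25.816)² = 76.4666986554²
eq2: (x + 33.747)² + (y − 14.985)² = 26.8602793451²
eq3: (x − 30.884)² + (y − 41.931)² = 43.2350798789²
eq2−eq1, eq2−eq3 (x²,y² cancel):
  159.416·x − 81.602·y = -3710.212254
  129.262·x + 53.892·y = 200.822457
det = 159.416·53.892 − -81.602·129.262 = 19139.284796
x = (-3710.212254·53.892 − -81.602·200.822457) / 19139.284796 = -9.590915
y = (159.416·200.822457 − -3710.212254·129.262) / 19139.284796 = 26.730558

x=-9.591 y=26.731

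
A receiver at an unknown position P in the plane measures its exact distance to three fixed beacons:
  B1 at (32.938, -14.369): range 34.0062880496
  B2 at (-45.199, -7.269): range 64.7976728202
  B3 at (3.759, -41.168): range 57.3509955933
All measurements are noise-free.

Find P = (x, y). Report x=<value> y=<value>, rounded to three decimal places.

eq1: (x − 32.938)² + (y + 14.369)² = 34.0062880496²
eq2: (x + 45.199)² + (y + 7.269)² = 64.7976728202²
eq3: (x − 3.759)² + (y + 41.168)² = 57.3509955933²
eq2−eq1, eq2−eq3 (x²,y² cancel):
  156.274·x − 14.200·y = 2237.902819
  97.916·x − 67.798·y = 522.748050
det = 156.274·-67.798 − -14.200·97.916 = -9204.657452
x = (2237.902819·-67.798 − -14.200·522.748050) / -9204.657452 = 15.677098
y = (156.274·522.748050 − 2237.902819·97.916) / -9204.657452 = 14.930981

x=15.677 y=14.931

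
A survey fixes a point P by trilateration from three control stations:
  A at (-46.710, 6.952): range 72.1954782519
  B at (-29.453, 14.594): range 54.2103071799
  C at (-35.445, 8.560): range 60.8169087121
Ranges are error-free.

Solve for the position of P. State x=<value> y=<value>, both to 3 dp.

eq1: (x + 46.710)² + (y − 6.952)² = 72.1954782519²
eq2: (x + 29.453)² + (y − 14.594)² = 54.2103071799²
eq3: (x + 35.445)² + (y − 8.560)² = 60.8169087121²
eq2−eq3, eq2−eq1 (x²,y² cancel):
  -11.984·x − 12.068·y = -510.781401
  -34.514·x − 15.284·y = -1123.739316
det = -11.984·-15.284 − -12.068·-34.514 = -233.351496
x = (-510.781401·-15.284 − -12.068·-1123.739316) / -233.351496 = 24.660237
y = (-11.984·-1123.739316 − -510.781401·-34.514) / -233.351496 = 17.836686

x=24.660 y=17.837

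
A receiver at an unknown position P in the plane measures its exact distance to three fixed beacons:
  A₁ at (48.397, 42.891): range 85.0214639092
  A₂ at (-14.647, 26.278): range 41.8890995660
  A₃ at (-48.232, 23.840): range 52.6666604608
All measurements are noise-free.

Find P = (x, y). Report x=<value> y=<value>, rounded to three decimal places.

x=-13.317 y=-15.590

eq1: (x − 48.397)² + (y − 42.891)² = 85.0214639092²
eq2: (x + 14.647)² + (y − 26.278)² = 41.8890995660²
eq3: (x + 48.232)² + (y − 23.840)² = 52.6666604608²
eq1−eq2, eq1−eq3 (x²,y² cancel):
  -126.088·x − 33.226·y = 2197.113066
  -193.258·x − 38.102·y = 3167.636135
det = -126.088·-38.102 − -33.226·-193.258 = -1616.985332
x = (2197.113066·-38.102 − -33.226·3167.636135) / -1616.985332 = -13.317051
y = (-126.088·3167.636135 − 2197.113066·-193.258) / -1616.985332 = -15.589982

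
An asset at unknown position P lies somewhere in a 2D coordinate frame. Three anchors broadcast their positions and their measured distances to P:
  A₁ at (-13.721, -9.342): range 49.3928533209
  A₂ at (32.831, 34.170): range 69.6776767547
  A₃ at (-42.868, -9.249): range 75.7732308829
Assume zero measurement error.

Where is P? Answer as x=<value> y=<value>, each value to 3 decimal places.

eq1: (x + 13.721)² + (y + 9.342)² = 49.3928533209²
eq2: (x − 32.831)² + (y − 34.170)² = 69.6776767547²
eq3: (x + 42.868)² + (y + 9.249)² = 75.7732308829²
eq3−eq1, eq3−eq2 (x²,y² cancel):
  58.294·x − 0.186·y = 1654.257939
  151.398·x + 86.838·y = 1208.857916
det = 58.294·86.838 − -0.186·151.398 = 5090.294400
x = (1654.257939·86.838 − -0.186·1208.857916) / 5090.294400 = 28.265025
y = (58.294·1208.857916 − 1654.257939·151.398) / 5090.294400 = -35.357912

x=28.265 y=-35.358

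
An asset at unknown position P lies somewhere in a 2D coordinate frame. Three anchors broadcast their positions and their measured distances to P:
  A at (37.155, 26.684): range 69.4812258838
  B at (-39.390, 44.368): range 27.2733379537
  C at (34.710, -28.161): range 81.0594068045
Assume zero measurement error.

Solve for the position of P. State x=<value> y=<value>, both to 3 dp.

x=-31.803 y=18.171

eq1: (x − 37.155)² + (y − 26.684)² = 69.4812258838²
eq2: (x + 39.390)² + (y − 44.368)² = 27.2733379537²
eq3: (x − 34.710)² + (y + 28.161)² = 81.0594068045²
eq3−eq2, eq3−eq1 (x²,y² cancel):
  -148.200·x + 145.058·y = 7349.057971
  4.890·x + 109.690·y = 1837.690541
det = -148.200·109.690 − 145.058·4.890 = -16965.391620
x = (7349.057971·109.690 − 145.058·1837.690541) / -16965.391620 = -31.802770
y = (-148.200·1837.690541 − 7349.057971·4.890) / -16965.391620 = 18.171265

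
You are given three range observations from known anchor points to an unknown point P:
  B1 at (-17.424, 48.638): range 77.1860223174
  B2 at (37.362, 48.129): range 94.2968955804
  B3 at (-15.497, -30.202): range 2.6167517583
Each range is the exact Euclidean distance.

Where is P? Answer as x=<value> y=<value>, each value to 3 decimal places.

eq1: (x + 17.424)² + (y − 48.638)² = 77.1860223174²
eq2: (x − 37.362)² + (y − 48.129)² = 94.2968955804²
eq3: (x + 15.497)² + (y + 30.202)² = 2.6167517583²
eq3−eq2, eq3−eq1 (x²,y² cancel):
  105.718·x + 156.662·y = -6325.055254
  -3.854·x + 157.680·y = -4433.901644
det = 105.718·157.680 − 156.662·-3.854 = 17273.389588
x = (-6325.055254·157.680 − 156.662·-4433.901644) / 17273.389588 = -17.524691
y = (105.718·-4433.901644 − -6325.055254·-3.854) / 17273.389588 = -28.547957

x=-17.525 y=-28.548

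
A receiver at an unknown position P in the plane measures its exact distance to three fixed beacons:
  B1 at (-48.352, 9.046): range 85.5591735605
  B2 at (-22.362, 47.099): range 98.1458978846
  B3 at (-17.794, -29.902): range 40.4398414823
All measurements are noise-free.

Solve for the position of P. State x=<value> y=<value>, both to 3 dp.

x=21.125 y=-40.887

eq1: (x + 48.352)² + (y − 9.046)² = 85.5591735605²
eq2: (x + 22.362)² + (y − 47.099)² = 98.1458978846²
eq3: (x + 17.794)² + (y + 29.902)² = 40.4398414823²
eq3−eq1, eq3−eq2 (x²,y² cancel):
  -61.116·x + 77.896·y = -4476.001421
  -9.136·x + 154.002·y = -6489.617687
det = -61.116·154.002 − 77.896·-9.136 = -8700.328376
x = (-4476.001421·154.002 − 77.896·-6489.617687) / -8700.328376 = 21.125399
y = (-61.116·-6489.617687 − -4476.001421·-9.136) / -8700.328376 = -40.886586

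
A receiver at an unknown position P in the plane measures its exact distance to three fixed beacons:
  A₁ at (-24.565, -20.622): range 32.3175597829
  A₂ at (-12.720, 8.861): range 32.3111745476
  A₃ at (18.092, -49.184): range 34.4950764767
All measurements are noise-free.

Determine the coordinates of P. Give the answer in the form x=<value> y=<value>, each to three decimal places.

eq1: (x + 24.565)² + (y + 20.622)² = 32.3175597829²
eq2: (x + 12.720)² + (y − 8.861)² = 32.3111745476²
eq3: (x − 18.092)² + (y + 49.184)² = 34.4950764767²
eq2−eq3, eq2−eq1 (x²,y² cancel):
  61.624·x − 116.090·y = 2360.172299
  -23.690·x − 58.966·y = 787.977718
det = 61.624·-58.966 − -116.090·-23.690 = -6383.892884
x = (2360.172299·-58.966 − -116.090·787.977718) / -6383.892884 = 7.470925
y = (61.624·787.977718 − 2360.172299·-23.690) / -6383.892884 = -16.364752

x=7.471 y=-16.365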